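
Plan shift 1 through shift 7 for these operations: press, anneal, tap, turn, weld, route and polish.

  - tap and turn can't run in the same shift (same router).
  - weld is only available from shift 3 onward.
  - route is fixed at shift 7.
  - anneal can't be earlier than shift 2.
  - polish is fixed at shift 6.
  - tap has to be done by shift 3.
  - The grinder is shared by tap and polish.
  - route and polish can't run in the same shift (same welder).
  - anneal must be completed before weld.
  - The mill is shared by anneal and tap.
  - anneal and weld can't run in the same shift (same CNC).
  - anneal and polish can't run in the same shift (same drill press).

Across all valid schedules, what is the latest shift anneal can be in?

shift 5

Anneal is available from shift 2; downstream work caps anneal at shift 6.
anneal at shift 5 is achievable: polish=shift 6; tap=shift 1; weld=shift 6; press=shift 1; anneal=shift 5; turn=shift 2; route=shift 7.
Nothing later works — the conflict constraints rule out every shift after shift 5.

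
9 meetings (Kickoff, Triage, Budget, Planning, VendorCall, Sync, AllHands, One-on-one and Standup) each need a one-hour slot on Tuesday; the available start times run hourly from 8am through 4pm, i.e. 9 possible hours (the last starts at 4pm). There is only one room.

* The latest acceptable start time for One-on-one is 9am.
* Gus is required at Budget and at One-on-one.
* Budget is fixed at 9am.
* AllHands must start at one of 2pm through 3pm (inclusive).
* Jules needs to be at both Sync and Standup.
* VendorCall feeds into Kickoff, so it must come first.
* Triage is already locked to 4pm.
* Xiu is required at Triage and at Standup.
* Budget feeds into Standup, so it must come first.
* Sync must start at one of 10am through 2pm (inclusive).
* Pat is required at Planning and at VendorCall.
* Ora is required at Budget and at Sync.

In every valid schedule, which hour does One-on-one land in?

One-on-one's window is 8am–9am.
Budget is fixed at 9am, and One-on-one can't share a hour with Budget.
So One-on-one must be 8am.

8am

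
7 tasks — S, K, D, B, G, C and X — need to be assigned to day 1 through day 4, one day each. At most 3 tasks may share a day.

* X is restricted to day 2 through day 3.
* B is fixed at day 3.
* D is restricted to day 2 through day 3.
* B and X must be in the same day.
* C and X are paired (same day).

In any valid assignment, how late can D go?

day 2

D is available from day 2; D's own window allows nothing later than day 3.
D at day 2 is achievable: C in day 3, K in day 1, B in day 3, G in day 1, S in day 1, D in day 2, X in day 3.
Nothing later works — the capacity limit rule out every day after day 2.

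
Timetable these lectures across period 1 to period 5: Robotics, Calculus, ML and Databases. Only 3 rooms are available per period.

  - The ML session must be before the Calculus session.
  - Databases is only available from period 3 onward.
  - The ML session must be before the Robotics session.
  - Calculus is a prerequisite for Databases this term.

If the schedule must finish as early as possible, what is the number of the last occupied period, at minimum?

The precedence chain requires at least 3 distinct periods.
With at most 3 per period and 4 lectures, at least 2 periods are needed.
3 works (last occupied period: period 3): for example Calculus=period 2, Databases=period 3, Robotics=period 2, ML=period 1.

3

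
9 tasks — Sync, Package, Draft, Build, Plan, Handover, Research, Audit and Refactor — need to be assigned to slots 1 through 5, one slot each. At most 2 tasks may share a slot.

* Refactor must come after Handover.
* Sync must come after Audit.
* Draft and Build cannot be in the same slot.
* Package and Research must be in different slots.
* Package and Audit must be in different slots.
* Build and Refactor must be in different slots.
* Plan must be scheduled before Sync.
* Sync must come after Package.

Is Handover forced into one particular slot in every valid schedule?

Handover can be 1 (e.g. Package=1; Plan=2; Refactor=3; Build=5; Draft=4; Research=4; Audit=2; Handover=1; Sync=3) or 2 (e.g. Handover in 2, Sync in 3, Audit in 2, Package in 1, Build in 5, Research in 4, Plan in 1, Refactor in 3, Draft in 4).

No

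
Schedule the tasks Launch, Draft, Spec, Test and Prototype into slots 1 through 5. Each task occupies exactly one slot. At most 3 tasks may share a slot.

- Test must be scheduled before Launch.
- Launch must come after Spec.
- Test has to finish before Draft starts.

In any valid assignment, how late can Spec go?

Downstream work caps Spec at 4.
Spec at 4 is achievable: Test -> 1, Spec -> 4, Draft -> 2, Prototype -> 1, Launch -> 5.

4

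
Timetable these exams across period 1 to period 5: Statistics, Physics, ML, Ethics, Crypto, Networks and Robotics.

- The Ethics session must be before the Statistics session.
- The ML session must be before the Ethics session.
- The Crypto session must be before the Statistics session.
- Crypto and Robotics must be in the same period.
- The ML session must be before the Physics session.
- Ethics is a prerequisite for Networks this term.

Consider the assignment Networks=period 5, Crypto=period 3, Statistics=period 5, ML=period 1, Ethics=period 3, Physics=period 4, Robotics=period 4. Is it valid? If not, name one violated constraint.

No. Crypto and Robotics must be in the same period is not satisfied.

The ML session must be before the Ethics session — holds.
The Crypto session must be before the Statistics session — holds.
The Ethics session must be before the Statistics session — holds.
The ML session must be before the Physics session — holds.
Ethics is a prerequisite for Networks this term — holds.
Crypto and Robotics must be in the same period — violated.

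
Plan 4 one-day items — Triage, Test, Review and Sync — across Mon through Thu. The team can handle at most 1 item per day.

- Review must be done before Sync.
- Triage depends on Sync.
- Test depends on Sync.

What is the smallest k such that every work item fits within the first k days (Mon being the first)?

4 days

The precedence chain requires at least 3 distinct days.
With at most 1 per day and 4 work items, at least 4 days are needed.
4 works (last occupied day: Thu): for example Sync=Tue, Review=Mon, Triage=Wed, Test=Thu.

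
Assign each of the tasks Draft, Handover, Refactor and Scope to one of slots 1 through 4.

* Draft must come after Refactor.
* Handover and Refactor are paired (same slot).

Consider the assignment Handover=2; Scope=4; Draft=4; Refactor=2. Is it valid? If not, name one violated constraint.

Yes

Draft must come after Refactor — holds.
Handover and Refactor are paired (same slot) — holds.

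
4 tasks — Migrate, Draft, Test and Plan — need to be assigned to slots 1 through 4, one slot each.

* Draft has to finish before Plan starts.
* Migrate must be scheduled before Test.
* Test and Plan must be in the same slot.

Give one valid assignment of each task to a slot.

Test -> 2; Plan -> 2; Draft -> 1; Migrate -> 1

Checking: Draft(1) before Plan(2); Migrate(1) before Test(2); Test = Plan = 2.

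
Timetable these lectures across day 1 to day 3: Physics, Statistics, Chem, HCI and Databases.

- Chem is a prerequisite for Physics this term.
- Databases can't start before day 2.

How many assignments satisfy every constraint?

Splitting on Physics: it can be day 2 (18), day 3 (36). Listing each branch's schedules as (Statistics, Chem, HCI, Databases) by day number:
Physics=day 2: (1,1,1,2) (1,1,1,3) (1,1,2,2) (1,1,2,3) (1,1,3,2) (1,1,3,3) (2,1,1,2) (2,1,1,3) (2,1,2,2) (2,1,2,3) (2,1,3,2) (2,1,3,3) (3,1,1,2) (3,1,1,3) (3,1,2,2) (3,1,2,3) (3,1,3,2) (3,1,3,3) — 18.
Physics=day 3: (1,1,1,2) (1,1,1,3) (1,1,2,2) (1,1,2,3) (1,1,3,2) (1,1,3,3) (1,2,1,2) (1,2,1,3) (1,2,2,2) (1,2,2,3) (1,2,3,2) (1,2,3,3) (2,1,1,2) (2,1,1,3) (2,1,2,2) (2,1,2,3) (2,1,3,2) (2,1,3,3) (2,2,1,2) (2,2,1,3) (2,2,2,2) (2,2,2,3) (2,2,3,2) (2,2,3,3) (3,1,1,2) (3,1,1,3) (3,1,2,2) (3,1,2,3) (3,1,3,2) (3,1,3,3) (3,2,1,2) (3,2,1,3) (3,2,2,2) (3,2,2,3) (3,2,3,2) (3,2,3,3) — 36.
Summing: 18 + 36 = 54.

54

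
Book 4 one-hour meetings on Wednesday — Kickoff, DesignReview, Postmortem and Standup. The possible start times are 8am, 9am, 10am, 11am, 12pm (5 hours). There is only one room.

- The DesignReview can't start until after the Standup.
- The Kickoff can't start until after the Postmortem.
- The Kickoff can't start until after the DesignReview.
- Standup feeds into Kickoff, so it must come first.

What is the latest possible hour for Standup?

Downstream work caps Standup at 10am.
Standup at 10am is achievable: DesignReview in 11am; Postmortem in 8am; Kickoff in 12pm; Standup in 10am.

10am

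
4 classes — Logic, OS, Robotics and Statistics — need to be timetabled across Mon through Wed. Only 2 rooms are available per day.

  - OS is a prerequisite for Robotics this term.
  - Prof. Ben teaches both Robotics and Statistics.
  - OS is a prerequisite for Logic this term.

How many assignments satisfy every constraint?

10

Splitting on Logic: it can be Tue (4), Wed (6). Listing each branch's schedules as (OS, Robotics, Statistics):
Logic=Tue: (Mon,Tue,Mon) (Mon,Tue,Wed) (Mon,Wed,Mon) (Mon,Wed,Tue) — 4.
Logic=Wed: (Mon,Tue,Mon) (Mon,Tue,Wed) (Mon,Wed,Mon) (Mon,Wed,Tue) (Tue,Wed,Mon) (Tue,Wed,Tue) — 6.
Summing: 4 + 6 = 10.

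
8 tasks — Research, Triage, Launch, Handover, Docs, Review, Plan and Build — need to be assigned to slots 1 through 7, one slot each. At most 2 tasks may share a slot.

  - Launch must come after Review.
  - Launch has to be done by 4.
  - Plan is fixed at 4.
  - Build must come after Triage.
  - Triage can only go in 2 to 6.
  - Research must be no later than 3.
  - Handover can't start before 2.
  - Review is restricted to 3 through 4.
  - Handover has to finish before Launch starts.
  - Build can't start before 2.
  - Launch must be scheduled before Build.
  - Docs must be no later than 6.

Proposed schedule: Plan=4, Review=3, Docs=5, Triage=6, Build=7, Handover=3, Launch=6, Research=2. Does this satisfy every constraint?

Handover has to finish before Launch starts — holds.
Handover can't start before 2 — holds.
Research must be no later than 3 — holds.
Triage can only go in 2 to 6 — holds.
Launch must come after Review — holds.
Plan is fixed at 4 — holds.
At most 2 tasks may share a slot — holds.
Docs must be no later than 6 — holds.
Review is restricted to 3 through 4 — holds.
Build can't start before 2 — holds.
Launch has to be done by 4 — violated.
Launch must be scheduled before Build — holds.
Build must come after Triage — holds.

No. Launch has to be done by 4 is not satisfied.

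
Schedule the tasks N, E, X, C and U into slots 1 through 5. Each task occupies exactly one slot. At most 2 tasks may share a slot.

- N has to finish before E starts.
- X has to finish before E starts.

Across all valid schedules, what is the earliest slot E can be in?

2

Precedence pushes E to at least 2.
E at 2 is achievable: U=3; X=1; N=1; E=2; C=2.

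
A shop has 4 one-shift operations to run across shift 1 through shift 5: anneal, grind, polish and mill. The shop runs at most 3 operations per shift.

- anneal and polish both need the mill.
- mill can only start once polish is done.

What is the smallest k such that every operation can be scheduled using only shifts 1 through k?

2

The precedence chain requires at least 2 distinct shifts.
With at most 3 per shift and 4 operations, at least 2 shifts are needed.
2 works (last occupied shift: shift 2): for example grind -> shift 1; polish -> shift 1; anneal -> shift 2; mill -> shift 2.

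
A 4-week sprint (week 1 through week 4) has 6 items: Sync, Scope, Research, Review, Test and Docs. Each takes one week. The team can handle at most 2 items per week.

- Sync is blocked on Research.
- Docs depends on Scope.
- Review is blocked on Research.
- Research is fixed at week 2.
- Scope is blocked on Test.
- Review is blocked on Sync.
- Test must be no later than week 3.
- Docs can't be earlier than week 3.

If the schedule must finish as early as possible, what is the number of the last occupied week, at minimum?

4

The precedence chain requires at least 3 distinct weeks.
With at most 2 per week and 6 tasks, at least 3 weeks are needed.
Propagating the time windows through the other constraints, Review can't land before week 4, so the schedule must run through at least week 4.
4 works (last occupied week: week 4): for example Research=week 2, Test=week 1, Sync=week 3, Scope=week 2, Review=week 4, Docs=week 3.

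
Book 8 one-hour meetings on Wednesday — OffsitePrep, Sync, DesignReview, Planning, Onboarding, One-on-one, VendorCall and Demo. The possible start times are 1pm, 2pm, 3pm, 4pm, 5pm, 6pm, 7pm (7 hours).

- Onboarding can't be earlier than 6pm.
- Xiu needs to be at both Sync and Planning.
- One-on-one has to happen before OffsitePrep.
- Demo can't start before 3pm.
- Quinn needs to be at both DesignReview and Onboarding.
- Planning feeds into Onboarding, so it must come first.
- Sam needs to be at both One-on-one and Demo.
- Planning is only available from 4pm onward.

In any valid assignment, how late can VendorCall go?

7pm

VendorCall at 7pm is achievable: One-on-one -> 1pm; Planning -> 4pm; OffsitePrep -> 2pm; Onboarding -> 6pm; Sync -> 1pm; Demo -> 3pm; DesignReview -> 1pm; VendorCall -> 7pm.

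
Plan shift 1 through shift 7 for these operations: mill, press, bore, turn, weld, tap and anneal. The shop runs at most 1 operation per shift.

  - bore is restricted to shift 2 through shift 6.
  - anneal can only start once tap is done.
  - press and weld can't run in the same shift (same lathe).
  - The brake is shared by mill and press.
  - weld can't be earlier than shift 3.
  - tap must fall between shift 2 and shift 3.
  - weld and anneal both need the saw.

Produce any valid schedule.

bore in shift 3; turn in shift 7; tap in shift 2; weld in shift 4; press in shift 6; mill in shift 1; anneal in shift 5

Checking: tap(shift 2) before anneal(shift 5); press(shift 6) != weld(shift 4); mill(shift 1) != press(shift 6); weld(shift 4) != anneal(shift 5); tap=shift 2 in [shift 2,shift 3]; weld=shift 4 in [shift 3,shift 7]; bore=shift 3 in [shift 2,shift 6]; max 1 per shift (cap 1).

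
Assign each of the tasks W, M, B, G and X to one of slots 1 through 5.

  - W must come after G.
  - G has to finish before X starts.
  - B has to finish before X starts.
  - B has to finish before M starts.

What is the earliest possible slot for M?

2

Precedence pushes M to at least 2.
M at 2 is achievable: W -> 2; X -> 2; B -> 1; M -> 2; G -> 1.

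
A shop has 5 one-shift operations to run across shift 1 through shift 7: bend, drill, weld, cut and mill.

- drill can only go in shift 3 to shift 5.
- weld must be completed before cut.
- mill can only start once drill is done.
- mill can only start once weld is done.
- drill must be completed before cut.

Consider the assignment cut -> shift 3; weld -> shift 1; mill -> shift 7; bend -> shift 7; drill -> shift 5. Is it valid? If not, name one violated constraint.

Invalid. drill must be completed before cut.

drill can only go in shift 3 to shift 5 — holds.
drill must be completed before cut — violated.
mill can only start once drill is done — holds.
mill can only start once weld is done — holds.
weld must be completed before cut — holds.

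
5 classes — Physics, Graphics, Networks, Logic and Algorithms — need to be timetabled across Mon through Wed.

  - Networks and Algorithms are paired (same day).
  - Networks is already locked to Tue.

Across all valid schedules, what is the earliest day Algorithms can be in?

Tue

Algorithms must be in the same day as Networks, which can't be before Tue, so Algorithms is at least Tue; Algorithms must be in the same day as Networks, which can't be after Tue, so Algorithms is at most Tue.
Algorithms at Tue is achievable: Physics in Mon, Networks in Tue, Algorithms in Tue, Logic in Mon, Graphics in Mon.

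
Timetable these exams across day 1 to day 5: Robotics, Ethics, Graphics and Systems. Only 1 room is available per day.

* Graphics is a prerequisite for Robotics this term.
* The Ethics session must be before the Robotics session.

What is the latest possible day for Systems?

day 5

Systems at day 5 is achievable: Robotics=day 3, Systems=day 5, Ethics=day 1, Graphics=day 2.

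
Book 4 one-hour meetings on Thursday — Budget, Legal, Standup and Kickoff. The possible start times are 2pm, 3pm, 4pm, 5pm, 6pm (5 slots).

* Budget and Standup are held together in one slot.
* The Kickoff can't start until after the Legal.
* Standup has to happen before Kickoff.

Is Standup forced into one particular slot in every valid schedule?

No

Standup can be 2pm (e.g. Budget in 2pm; Standup in 2pm; Legal in 2pm; Kickoff in 3pm) or 3pm (e.g. Standup=3pm; Legal=2pm; Budget=3pm; Kickoff=4pm).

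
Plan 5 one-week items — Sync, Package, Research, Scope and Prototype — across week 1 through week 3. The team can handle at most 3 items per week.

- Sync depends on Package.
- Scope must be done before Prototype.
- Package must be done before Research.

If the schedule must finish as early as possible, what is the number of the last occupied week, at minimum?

The precedence chain requires at least 2 distinct weeks.
With at most 3 per week and 5 tasks, at least 2 weeks are needed.
2 works (last occupied week: week 2): for example Research=week 2, Package=week 1, Scope=week 1, Sync=week 2, Prototype=week 2.

week 2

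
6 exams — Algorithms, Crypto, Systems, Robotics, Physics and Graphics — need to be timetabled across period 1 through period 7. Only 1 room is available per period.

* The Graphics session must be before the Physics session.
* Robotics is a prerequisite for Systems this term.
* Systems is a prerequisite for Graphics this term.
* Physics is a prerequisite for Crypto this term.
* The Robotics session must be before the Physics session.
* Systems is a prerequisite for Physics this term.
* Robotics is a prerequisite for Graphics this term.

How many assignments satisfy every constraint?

Splitting on Crypto: it can be period 5 (2), period 6 (10), period 7 (30). Listing each branch's schedules as (Algorithms, Systems, Robotics, Physics, Graphics) by period number:
Crypto=period 5: (6,2,1,4,3) (7,2,1,4,3) — 2.
Crypto=period 6: (1,3,2,5,4) (2,3,1,5,4) (3,2,1,5,4) (4,2,1,5,3) (5,2,1,4,3) (7,2,1,4,3) (7,2,1,5,3) (7,2,1,5,4) (7,3,1,5,4) (7,3,2,5,4) — 10.
Crypto=period 7: (1,3,2,5,4) (1,3,2,6,4) (1,3,2,6,5) (1,4,2,6,5) (1,4,3,6,5) (2,3,1,5,4) (2,3,1,6,4) (2,3,1,6,5) (2,4,1,6,5) (2,4,3,6,5) (3,2,1,5,4) (3,2,1,6,4) (3,2,1,6,5) (3,4,1,6,5) (3,4,2,6,5) (4,2,1,5,3) (4,2,1,6,3) (4,2,1,6,5) (4,3,1,6,5) (4,3,2,6,5) (5,2,1,4,3) (5,2,1,6,3) (5,2,1,6,4) (5,3,1,6,4) (5,3,2,6,4) (6,2,1,4,3) (6,2,1,5,3) (6,2,1,5,4) (6,3,1,5,4) (6,3,2,5,4) — 30.
Summing: 2 + 10 + 30 = 42.

42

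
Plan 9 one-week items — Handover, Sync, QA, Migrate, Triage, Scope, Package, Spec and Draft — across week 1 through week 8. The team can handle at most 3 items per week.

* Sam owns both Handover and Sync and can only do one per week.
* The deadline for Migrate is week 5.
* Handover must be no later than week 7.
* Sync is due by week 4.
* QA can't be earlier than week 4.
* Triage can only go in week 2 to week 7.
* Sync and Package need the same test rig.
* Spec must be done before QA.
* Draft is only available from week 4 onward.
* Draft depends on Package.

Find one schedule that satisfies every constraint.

Draft in week 4; Migrate in week 1; Sync in week 1; Scope in week 3; QA in week 4; Spec in week 1; Handover in week 2; Package in week 2; Triage in week 2

Checking: Package(week 2) before Draft(week 4); Spec(week 1) before QA(week 4); Sync(week 1) != Package(week 2); Handover(week 2) != Sync(week 1); QA=week 4 in [week 4,week 8]; Handover=week 2 in [week 1,week 7]; Sync=week 1 in [week 1,week 4]; Triage=week 2 in [week 2,week 7]; Migrate=week 1 in [week 1,week 5]; Draft=week 4 in [week 4,week 8]; max 3 per week (cap 3).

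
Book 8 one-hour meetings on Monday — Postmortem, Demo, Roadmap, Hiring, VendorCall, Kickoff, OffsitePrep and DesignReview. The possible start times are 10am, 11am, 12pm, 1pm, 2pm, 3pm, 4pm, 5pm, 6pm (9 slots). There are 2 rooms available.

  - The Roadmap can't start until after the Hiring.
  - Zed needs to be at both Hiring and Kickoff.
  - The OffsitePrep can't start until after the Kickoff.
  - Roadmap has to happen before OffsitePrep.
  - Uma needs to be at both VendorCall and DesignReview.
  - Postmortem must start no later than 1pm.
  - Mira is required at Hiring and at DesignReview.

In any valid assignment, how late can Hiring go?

4pm

Downstream work caps Hiring at 4pm.
Hiring at 4pm is achievable: Kickoff -> 10am; Roadmap -> 5pm; Hiring -> 4pm; VendorCall -> 11am; DesignReview -> 12pm; Demo -> 11am; OffsitePrep -> 6pm; Postmortem -> 10am.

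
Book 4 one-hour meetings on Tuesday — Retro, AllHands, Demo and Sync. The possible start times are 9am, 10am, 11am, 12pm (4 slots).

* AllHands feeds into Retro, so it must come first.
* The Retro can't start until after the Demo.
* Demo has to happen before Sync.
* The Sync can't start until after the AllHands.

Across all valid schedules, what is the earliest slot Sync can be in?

10am

Precedence pushes Sync to at least 10am.
Sync at 10am is achievable: Retro in 10am; AllHands in 9am; Demo in 9am; Sync in 10am.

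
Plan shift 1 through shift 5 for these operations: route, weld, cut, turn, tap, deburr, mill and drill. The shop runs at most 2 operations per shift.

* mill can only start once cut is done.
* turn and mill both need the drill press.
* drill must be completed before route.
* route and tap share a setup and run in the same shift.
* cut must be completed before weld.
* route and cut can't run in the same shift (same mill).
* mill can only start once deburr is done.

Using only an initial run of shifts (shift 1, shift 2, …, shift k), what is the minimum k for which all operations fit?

The precedence chain requires at least 2 distinct shifts.
With at most 2 per shift and 8 operations, at least 4 shifts are needed.
4 works (last occupied shift: shift 4): for example drill=shift 2; turn=shift 4; weld=shift 4; route=shift 3; deburr=shift 1; cut=shift 1; tap=shift 3; mill=shift 2.

4 shifts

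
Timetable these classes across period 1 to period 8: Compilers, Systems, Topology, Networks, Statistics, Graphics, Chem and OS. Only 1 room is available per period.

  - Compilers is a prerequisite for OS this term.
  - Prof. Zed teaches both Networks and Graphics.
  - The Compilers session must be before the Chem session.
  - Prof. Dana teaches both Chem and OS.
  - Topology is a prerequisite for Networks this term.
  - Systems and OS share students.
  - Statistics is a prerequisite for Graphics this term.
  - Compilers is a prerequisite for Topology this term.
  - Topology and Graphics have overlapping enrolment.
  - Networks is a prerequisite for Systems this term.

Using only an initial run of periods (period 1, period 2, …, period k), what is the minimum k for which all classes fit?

The precedence chain requires at least 4 distinct periods.
With at most 1 per period and 8 classes, at least 8 periods are needed.
8 works (last occupied period: period 8): for example Statistics=period 5, Compilers=period 1, OS=period 8, Topology=period 2, Chem=period 7, Graphics=period 6, Systems=period 4, Networks=period 3.

8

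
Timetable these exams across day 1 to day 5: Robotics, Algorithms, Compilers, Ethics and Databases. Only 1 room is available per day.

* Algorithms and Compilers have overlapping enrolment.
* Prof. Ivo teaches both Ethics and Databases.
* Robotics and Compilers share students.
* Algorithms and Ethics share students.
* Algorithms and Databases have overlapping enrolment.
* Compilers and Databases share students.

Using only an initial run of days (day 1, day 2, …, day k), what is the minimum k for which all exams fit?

5 days

With at most 1 per day and 5 exams, at least 5 days are needed.
5 works (last occupied day: day 5): for example Databases -> day 5, Compilers -> day 3, Ethics -> day 4, Algorithms -> day 2, Robotics -> day 1.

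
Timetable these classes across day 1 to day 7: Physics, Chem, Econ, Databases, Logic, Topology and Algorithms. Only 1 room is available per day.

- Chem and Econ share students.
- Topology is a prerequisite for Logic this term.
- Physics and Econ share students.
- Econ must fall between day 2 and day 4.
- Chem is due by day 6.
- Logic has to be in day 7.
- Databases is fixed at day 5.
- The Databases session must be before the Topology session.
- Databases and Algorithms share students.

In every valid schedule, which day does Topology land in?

Databases is fixed at day 5 and must come before Topology, so Topology is at least day 6.
Logic is fixed at day 7 and must come after Topology, so Topology is at most day 6.
So Topology must be day 6.

day 6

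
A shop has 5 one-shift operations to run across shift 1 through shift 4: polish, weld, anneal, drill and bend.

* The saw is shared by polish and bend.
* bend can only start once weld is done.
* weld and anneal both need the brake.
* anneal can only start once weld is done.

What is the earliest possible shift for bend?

Precedence pushes bend to at least shift 2.
bend at shift 2 is achievable: anneal in shift 2; drill in shift 1; bend in shift 2; polish in shift 1; weld in shift 1.

shift 2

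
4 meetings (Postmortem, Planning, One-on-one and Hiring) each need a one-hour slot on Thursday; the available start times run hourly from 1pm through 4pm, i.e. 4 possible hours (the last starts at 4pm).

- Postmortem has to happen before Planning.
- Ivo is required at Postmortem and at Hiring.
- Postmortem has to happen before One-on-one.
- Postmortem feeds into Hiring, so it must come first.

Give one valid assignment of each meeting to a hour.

Planning in 2pm, Postmortem in 1pm, One-on-one in 2pm, Hiring in 2pm

Checking: Postmortem(1pm) before Planning(2pm); Postmortem(1pm) before Hiring(2pm); Postmortem(1pm) before One-on-one(2pm); Postmortem(1pm) != Hiring(2pm).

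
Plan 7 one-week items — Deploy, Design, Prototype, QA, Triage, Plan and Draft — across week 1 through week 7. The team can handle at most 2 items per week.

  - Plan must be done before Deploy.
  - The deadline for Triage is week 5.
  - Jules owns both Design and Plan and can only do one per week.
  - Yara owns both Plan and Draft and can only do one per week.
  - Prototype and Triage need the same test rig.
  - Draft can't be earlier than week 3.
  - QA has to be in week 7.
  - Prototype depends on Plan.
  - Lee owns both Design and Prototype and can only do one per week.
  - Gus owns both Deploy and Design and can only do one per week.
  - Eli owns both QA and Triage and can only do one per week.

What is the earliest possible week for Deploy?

week 2

Precedence pushes Deploy to at least week 2.
Deploy at week 2 is achievable: Triage=week 1; Prototype=week 2; Draft=week 3; Plan=week 1; Design=week 3; Deploy=week 2; QA=week 7.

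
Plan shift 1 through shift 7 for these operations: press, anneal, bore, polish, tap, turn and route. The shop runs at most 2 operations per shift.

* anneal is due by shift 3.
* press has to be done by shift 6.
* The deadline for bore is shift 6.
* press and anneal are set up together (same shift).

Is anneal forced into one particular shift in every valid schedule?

No

anneal can be shift 1 (e.g. anneal=shift 1, press=shift 1, tap=shift 3, polish=shift 2, turn=shift 3, bore=shift 2, route=shift 4) or shift 2 (e.g. turn=shift 3; anneal=shift 2; route=shift 4; press=shift 2; bore=shift 1; polish=shift 1; tap=shift 3).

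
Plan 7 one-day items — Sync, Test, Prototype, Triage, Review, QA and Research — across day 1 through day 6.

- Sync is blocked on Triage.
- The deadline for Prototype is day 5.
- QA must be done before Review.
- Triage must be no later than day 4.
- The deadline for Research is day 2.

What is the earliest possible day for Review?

day 2

Precedence pushes Review to at least day 2.
Review at day 2 is achievable: Prototype -> day 1; Sync -> day 2; Review -> day 2; QA -> day 1; Research -> day 1; Test -> day 1; Triage -> day 1.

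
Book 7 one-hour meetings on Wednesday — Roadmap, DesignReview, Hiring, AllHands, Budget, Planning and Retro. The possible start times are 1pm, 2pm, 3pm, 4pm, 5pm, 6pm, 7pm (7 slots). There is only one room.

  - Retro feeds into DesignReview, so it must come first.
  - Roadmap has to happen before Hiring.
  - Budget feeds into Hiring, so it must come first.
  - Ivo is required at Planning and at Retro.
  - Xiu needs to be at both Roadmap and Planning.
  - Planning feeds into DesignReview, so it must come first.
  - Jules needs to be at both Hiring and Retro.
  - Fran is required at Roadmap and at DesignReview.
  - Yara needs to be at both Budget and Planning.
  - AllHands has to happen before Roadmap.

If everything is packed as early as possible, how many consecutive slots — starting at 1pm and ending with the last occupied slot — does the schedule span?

7

The precedence chain requires at least 3 distinct slots.
With at most 1 per slot and 7 meetings, at least 7 slots are needed.
7 works (last occupied slot: 7pm): for example DesignReview -> 5pm, AllHands -> 1pm, Roadmap -> 2pm, Planning -> 3pm, Budget -> 6pm, Hiring -> 7pm, Retro -> 4pm.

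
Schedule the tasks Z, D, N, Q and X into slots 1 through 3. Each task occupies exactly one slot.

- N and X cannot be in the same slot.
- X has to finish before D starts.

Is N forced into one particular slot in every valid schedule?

No

N can be 1 (e.g. N=1; Q=1; X=2; D=3; Z=1) or 2 (e.g. X=1, D=2, Z=1, Q=1, N=2).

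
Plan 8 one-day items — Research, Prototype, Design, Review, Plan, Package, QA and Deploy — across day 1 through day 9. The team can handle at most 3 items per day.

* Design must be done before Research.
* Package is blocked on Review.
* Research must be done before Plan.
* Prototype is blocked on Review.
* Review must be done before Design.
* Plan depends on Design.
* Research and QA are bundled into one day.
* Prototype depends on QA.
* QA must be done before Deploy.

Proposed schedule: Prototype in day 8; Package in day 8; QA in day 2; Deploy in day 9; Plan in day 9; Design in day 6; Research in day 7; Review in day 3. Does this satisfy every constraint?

Design must be done before Research — holds.
QA must be done before Deploy — holds.
Research and QA are bundled into one day — violated.
Prototype is blocked on Review — holds.
Prototype depends on QA — holds.
Plan depends on Design — holds.
Review must be done before Design — holds.
Research must be done before Plan — holds.
The team can handle at most 3 items per day — holds.
Package is blocked on Review — holds.

No — it violates: Research and QA are bundled into one day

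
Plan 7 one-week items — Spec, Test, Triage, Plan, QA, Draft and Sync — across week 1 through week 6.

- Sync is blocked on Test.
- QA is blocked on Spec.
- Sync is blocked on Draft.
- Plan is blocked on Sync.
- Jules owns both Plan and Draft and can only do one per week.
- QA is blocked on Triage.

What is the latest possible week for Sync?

week 5

Precedence pushes Sync to at least week 2; downstream work caps Sync at week 5.
Sync at week 5 is achievable: Triage=week 1, Plan=week 6, Test=week 1, Spec=week 1, QA=week 2, Draft=week 1, Sync=week 5.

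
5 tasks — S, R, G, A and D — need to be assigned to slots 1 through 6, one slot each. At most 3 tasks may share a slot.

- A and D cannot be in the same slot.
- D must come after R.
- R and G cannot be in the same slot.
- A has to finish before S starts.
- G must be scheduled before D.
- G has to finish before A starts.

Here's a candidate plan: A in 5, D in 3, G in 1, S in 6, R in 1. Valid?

A and D cannot be in the same slot — holds.
At most 3 tasks may share a slot — holds.
G must be scheduled before D — holds.
A has to finish before S starts — holds.
G has to finish before A starts — holds.
D must come after R — holds.
R and G cannot be in the same slot — violated.

No — it violates: R and G cannot be in the same slot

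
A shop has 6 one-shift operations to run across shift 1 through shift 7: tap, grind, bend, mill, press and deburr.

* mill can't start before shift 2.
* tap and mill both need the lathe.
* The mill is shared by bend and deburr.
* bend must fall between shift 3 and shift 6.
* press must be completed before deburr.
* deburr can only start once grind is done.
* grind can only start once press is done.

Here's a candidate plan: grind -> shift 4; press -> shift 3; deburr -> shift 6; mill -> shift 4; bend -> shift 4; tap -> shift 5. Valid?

grind can only start once press is done — holds.
mill can't start before shift 2 — holds.
tap and mill both need the lathe — holds.
press must be completed before deburr — holds.
deburr can only start once grind is done — holds.
bend must fall between shift 3 and shift 6 — holds.
The mill is shared by bend and deburr — holds.

Valid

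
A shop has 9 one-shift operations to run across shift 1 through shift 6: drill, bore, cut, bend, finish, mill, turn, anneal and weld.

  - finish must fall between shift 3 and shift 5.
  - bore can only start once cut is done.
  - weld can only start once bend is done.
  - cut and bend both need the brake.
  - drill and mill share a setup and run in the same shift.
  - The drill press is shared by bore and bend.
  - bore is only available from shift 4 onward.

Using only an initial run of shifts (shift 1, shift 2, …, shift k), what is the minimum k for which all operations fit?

4 shifts

The precedence chain requires at least 2 distinct shifts.
bore can't be placed before shift 4, so the schedule must run through at least shift 4.
4 works (last occupied shift: shift 4): for example weld in shift 3; bend in shift 2; cut in shift 1; mill in shift 1; bore in shift 4; finish in shift 3; anneal in shift 1; turn in shift 1; drill in shift 1.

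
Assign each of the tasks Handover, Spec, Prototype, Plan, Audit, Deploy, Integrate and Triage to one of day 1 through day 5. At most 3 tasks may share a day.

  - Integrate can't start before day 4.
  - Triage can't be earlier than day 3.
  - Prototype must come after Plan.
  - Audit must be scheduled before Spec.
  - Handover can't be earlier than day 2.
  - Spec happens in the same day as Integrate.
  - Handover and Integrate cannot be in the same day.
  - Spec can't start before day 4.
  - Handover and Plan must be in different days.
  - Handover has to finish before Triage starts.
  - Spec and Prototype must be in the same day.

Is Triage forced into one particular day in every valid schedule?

No

Triage can be day 3 (e.g. Prototype -> day 4; Triage -> day 3; Integrate -> day 4; Deploy -> day 1; Audit -> day 1; Handover -> day 2; Plan -> day 1; Spec -> day 4) or day 4 (e.g. Deploy=day 1; Handover=day 2; Prototype=day 5; Audit=day 1; Plan=day 1; Triage=day 4; Spec=day 5; Integrate=day 5).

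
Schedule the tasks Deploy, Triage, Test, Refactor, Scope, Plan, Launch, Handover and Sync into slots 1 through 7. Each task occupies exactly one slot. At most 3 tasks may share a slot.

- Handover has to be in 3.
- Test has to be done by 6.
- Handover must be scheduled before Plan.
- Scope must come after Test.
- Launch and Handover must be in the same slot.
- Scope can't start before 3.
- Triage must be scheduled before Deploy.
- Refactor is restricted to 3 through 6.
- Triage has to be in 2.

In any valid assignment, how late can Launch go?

Launch must be in the same slot as Handover, which can't be before 3, so Launch is at least 3; Launch must be in the same slot as Handover, which can't be after 3, so Launch is at most 3.
Launch at 3 is achievable: Launch=3, Handover=3, Plan=4, Scope=4, Refactor=3, Test=1, Deploy=4, Sync=1, Triage=2.

3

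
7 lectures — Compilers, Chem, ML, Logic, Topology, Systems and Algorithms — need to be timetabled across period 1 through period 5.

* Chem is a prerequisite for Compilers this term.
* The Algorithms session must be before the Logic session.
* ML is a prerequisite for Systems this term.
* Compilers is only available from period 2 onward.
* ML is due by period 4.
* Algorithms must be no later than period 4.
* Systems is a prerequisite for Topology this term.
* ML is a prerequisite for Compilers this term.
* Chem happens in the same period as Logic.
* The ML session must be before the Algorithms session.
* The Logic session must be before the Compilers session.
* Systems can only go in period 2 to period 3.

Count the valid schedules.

22

Splitting on Compilers: it can be period 4 (5), period 5 (17). Listing each branch's schedules as (Chem, ML, Logic, Topology, Systems, Algorithms) by period number:
Compilers=period 4: (3,1,3,3,2,2) (3,1,3,4,2,2) (3,1,3,4,3,2) (3,1,3,5,2,2) (3,1,3,5,3,2) — 5.
Compilers=period 5: (3,1,3,3,2,2) (3,1,3,4,2,2) (3,1,3,4,3,2) (3,1,3,5,2,2) (3,1,3,5,3,2) (4,1,4,3,2,2) (4,1,4,3,2,3) (4,1,4,4,2,2) (4,1,4,4,2,3) (4,1,4,4,3,2) (4,1,4,4,3,3) (4,1,4,5,2,2) (4,1,4,5,2,3) (4,1,4,5,3,2) (4,1,4,5,3,3) (4,2,4,4,3,3) (4,2,4,5,3,3) — 17.
Summing: 5 + 17 = 22.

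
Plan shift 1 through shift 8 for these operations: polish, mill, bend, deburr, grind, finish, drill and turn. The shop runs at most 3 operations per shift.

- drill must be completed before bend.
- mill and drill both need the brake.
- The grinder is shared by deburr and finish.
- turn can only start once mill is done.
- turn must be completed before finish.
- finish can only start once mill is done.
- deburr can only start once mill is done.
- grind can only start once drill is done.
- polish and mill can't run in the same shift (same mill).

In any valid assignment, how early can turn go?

Precedence pushes turn to at least shift 2; downstream work caps turn at shift 7.
turn at shift 2 is achievable: grind in shift 3; finish in shift 3; deburr in shift 2; turn in shift 2; polish in shift 4; bend in shift 3; mill in shift 1; drill in shift 2.

shift 2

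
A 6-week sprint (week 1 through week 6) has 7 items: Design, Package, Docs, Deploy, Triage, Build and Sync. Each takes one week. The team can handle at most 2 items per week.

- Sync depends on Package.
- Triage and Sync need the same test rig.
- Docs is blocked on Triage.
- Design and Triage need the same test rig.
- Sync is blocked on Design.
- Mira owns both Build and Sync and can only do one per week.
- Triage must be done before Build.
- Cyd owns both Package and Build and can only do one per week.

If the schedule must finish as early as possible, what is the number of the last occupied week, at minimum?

The precedence chain requires at least 2 distinct weeks.
With at most 2 per week and 7 tasks, at least 4 weeks are needed.
4 works (last occupied week: week 4): for example Design in week 2, Triage in week 1, Deploy in week 3, Sync in week 3, Docs in week 2, Package in week 1, Build in week 4.

4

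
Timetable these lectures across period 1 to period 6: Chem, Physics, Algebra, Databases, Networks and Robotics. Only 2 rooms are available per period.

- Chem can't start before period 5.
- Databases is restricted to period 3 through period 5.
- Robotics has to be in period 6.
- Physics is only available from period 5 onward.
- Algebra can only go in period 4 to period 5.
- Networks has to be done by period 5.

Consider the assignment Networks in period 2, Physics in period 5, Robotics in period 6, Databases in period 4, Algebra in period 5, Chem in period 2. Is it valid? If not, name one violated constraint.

No. Chem can't start before period 5 is not satisfied.

Physics is only available from period 5 onward — holds.
Databases is restricted to period 3 through period 5 — holds.
Chem can't start before period 5 — violated.
Robotics has to be in period 6 — holds.
Algebra can only go in period 4 to period 5 — holds.
Networks has to be done by period 5 — holds.
Only 2 rooms are available per period — holds.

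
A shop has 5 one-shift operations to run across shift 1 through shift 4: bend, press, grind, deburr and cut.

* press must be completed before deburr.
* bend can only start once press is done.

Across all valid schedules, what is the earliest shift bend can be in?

shift 2

Precedence pushes bend to at least shift 2.
bend at shift 2 is achievable: grind=shift 1, deburr=shift 2, press=shift 1, cut=shift 1, bend=shift 2.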